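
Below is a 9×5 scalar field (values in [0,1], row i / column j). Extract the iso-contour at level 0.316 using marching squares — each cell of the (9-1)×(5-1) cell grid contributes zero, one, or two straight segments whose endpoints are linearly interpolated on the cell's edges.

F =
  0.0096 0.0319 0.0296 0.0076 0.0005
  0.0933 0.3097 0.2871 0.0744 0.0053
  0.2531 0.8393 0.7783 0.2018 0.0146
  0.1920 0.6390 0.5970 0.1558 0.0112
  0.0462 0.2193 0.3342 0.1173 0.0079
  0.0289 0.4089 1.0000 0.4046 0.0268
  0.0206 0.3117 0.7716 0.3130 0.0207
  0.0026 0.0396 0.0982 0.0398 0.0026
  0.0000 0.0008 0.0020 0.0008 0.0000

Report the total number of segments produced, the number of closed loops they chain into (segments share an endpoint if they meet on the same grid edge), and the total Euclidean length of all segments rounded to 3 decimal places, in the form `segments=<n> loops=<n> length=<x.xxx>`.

cell (1,0): code 0100 → (1.012,1.000)–(2.000,0.107)
cell (1,1): code 1100 → (1.059,2.000)–(1.012,1.000)
cell (1,2): code 1000 → (2.000,2.802)–(1.059,2.000)
cell (2,0): code 0110 → (2.000,0.107)–(3.000,0.277)
cell (2,2): code 1001 → (3.000,2.637)–(2.000,2.802)
cell (3,0): code 0010 → (3.000,0.277)–(3.770,1.000)
cell (3,1): code 0111 → (3.770,1.000)–(4.000,1.842)
cell (3,2): code 1001 → (4.000,2.084)–(3.000,2.637)
cell (4,0): code 0100 → (4.510,1.000)–(5.000,0.756)
cell (4,1): code 1110 → (4.000,1.842)–(4.510,1.000)
cell (4,2): code 1101 → (4.692,3.000)–(4.000,2.084)
cell (4,3): code 1000 → (5.000,3.235)–(4.692,3.000)
cell (5,0): code 0010 → (5.000,0.756)–(5.956,1.000)
cell (5,1): code 0111 → (5.956,1.000)–(6.000,1.009)
cell (5,2): code 1011 → (6.000,2.993)–(5.967,3.000)
cell (5,3): code 0001 → (5.967,3.000)–(5.000,3.235)
cell (6,1): code 0010 → (6.000,1.009)–(6.677,2.000)
cell (6,2): code 0001 → (6.677,2.000)–(6.000,2.993)
total: 18 segments, chained into 1 closed loop(s), length Σ = 16.196991

segments=18 loops=1 length=16.197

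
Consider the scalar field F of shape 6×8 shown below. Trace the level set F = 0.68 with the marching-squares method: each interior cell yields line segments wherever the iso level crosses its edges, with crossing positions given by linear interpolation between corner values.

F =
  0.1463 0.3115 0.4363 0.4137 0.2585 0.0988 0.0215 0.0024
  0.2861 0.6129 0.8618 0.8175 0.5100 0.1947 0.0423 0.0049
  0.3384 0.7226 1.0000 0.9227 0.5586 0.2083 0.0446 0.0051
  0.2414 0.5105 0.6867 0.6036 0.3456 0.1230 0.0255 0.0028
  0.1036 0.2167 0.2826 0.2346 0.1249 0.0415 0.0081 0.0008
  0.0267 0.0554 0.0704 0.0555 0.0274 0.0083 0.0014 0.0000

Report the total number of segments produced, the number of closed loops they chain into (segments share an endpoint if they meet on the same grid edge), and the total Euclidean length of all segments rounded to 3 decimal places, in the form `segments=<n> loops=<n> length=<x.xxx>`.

cell (0,1): code 0100 → (0.573,2.000)–(1.000,1.270)
cell (0,2): code 1100 → (0.659,3.000)–(0.573,2.000)
cell (0,3): code 1000 → (1.000,3.447)–(0.659,3.000)
cell (1,0): code 0100 → (1.612,1.000)–(2.000,0.889)
cell (1,1): code 1110 → (1.000,1.270)–(1.612,1.000)
cell (1,3): code 1001 → (2.000,3.667)–(1.000,3.447)
cell (2,0): code 0010 → (2.000,0.889)–(2.201,1.000)
cell (2,1): code 0111 → (2.201,1.000)–(3.000,1.962)
cell (2,2): code 1011 → (3.000,2.081)–(2.761,3.000)
cell (2,3): code 0001 → (2.761,3.000)–(2.000,3.667)
cell (3,1): code 0010 → (3.000,1.962)–(3.017,2.000)
cell (3,2): code 0001 → (3.017,2.000)–(3.000,2.081)
total: 12 segments, chained into 1 closed loop(s), length Σ = 8.073294

segments=12 loops=1 length=8.073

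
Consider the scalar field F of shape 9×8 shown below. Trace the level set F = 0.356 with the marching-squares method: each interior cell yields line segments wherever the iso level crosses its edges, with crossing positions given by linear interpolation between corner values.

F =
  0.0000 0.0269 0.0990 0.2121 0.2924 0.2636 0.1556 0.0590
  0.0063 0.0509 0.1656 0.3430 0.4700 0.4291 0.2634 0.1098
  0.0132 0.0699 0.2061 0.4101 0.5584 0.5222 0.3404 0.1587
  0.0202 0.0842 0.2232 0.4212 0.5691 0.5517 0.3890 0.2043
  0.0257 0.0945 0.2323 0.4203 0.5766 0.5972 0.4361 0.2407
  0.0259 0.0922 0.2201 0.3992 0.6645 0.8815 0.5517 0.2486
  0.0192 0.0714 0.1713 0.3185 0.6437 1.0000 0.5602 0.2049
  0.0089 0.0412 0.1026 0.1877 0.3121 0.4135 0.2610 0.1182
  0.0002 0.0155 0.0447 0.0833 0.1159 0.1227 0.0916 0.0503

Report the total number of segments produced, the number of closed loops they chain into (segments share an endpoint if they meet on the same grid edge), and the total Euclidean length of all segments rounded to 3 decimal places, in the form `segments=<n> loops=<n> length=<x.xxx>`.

cell (0,3): code 0100 → (0.358,4.000)–(1.000,3.102)
cell (0,4): code 1100 → (0.558,5.000)–(0.358,4.000)
cell (0,5): code 1000 → (1.000,5.441)–(0.558,5.000)
cell (1,2): code 0100 → (1.194,3.000)–(2.000,2.735)
cell (1,3): code 1110 → (1.000,3.102)–(1.194,3.000)
cell (1,5): code 1001 → (2.000,5.914)–(1.000,5.441)
cell (2,2): code 0110 → (2.000,2.735)–(3.000,2.671)
cell (2,5): code 1101 → (2.321,6.000)–(2.000,5.914)
cell (2,6): code 1000 → (3.000,6.179)–(2.321,6.000)
cell (3,2): code 0110 → (3.000,2.671)–(4.000,2.658)
cell (3,6): code 1001 → (4.000,6.410)–(3.000,6.179)
cell (4,2): code 0110 → (4.000,2.658)–(5.000,2.759)
cell (4,6): code 1001 → (5.000,6.646)–(4.000,6.410)
cell (5,2): code 0010 → (5.000,2.759)–(5.535,3.000)
cell (5,3): code 0111 → (5.535,3.000)–(6.000,3.115)
cell (5,6): code 1001 → (6.000,6.575)–(5.000,6.646)
cell (6,3): code 0010 → (6.000,3.115)–(6.868,4.000)
cell (6,4): code 0111 → (6.868,4.000)–(7.000,4.433)
cell (6,5): code 1011 → (7.000,5.377)–(6.682,6.000)
cell (6,6): code 0001 → (6.682,6.000)–(6.000,6.575)
cell (7,4): code 0010 → (7.000,4.433)–(7.198,5.000)
cell (7,5): code 0001 → (7.198,5.000)–(7.000,5.377)
total: 22 segments, chained into 1 closed loop(s), length Σ = 17.395171

segments=22 loops=1 length=17.395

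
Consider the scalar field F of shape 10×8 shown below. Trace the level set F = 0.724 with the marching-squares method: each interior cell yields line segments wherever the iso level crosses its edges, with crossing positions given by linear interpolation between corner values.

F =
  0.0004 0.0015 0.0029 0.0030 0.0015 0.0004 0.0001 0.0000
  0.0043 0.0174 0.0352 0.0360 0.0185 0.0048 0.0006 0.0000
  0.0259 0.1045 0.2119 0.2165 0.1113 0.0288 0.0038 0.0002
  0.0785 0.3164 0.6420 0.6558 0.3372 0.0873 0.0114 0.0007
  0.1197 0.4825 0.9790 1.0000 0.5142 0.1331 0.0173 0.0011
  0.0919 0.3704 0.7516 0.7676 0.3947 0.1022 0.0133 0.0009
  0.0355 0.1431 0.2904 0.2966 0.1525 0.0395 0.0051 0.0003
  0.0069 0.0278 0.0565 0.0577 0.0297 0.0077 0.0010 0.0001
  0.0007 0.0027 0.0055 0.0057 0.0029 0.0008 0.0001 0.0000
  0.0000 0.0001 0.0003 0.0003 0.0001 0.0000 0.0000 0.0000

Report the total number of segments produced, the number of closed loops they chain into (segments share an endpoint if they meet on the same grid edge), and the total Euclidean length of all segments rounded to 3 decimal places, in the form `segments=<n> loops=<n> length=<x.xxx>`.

cell (3,1): code 0100 → (3.243,2.000)–(4.000,1.486)
cell (3,2): code 1100 → (3.198,3.000)–(3.243,2.000)
cell (3,3): code 1000 → (4.000,3.568)–(3.198,3.000)
cell (4,1): code 0110 → (4.000,1.486)–(5.000,1.928)
cell (4,3): code 1001 → (5.000,3.117)–(4.000,3.568)
cell (5,1): code 0010 → (5.000,1.928)–(5.060,2.000)
cell (5,2): code 0011 → (5.060,2.000)–(5.093,3.000)
cell (5,3): code 0001 → (5.093,3.000)–(5.000,3.117)
total: 8 segments, chained into 1 closed loop(s), length Σ = 6.331948

segments=8 loops=1 length=6.332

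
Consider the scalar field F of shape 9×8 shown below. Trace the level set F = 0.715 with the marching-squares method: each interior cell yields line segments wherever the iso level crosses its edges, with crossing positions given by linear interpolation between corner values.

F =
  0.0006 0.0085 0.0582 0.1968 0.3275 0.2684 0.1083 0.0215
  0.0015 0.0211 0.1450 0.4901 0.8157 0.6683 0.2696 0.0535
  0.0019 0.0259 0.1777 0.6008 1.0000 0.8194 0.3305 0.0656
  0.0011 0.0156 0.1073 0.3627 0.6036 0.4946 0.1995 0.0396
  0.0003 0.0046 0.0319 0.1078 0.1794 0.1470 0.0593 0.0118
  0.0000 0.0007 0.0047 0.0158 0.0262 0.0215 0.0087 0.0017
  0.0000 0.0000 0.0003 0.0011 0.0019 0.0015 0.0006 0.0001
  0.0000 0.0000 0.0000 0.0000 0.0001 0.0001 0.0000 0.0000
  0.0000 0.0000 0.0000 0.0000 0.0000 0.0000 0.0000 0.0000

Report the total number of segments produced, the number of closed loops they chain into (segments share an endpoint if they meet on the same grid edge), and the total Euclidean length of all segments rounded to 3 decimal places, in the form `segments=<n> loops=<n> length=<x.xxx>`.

segments=8 loops=1 length=5.805

cell (0,3): code 0100 → (0.794,4.000)–(1.000,3.691)
cell (0,4): code 1000 → (1.000,4.683)–(0.794,4.000)
cell (1,3): code 0110 → (1.000,3.691)–(2.000,3.286)
cell (1,4): code 1101 → (1.309,5.000)–(1.000,4.683)
cell (1,5): code 1000 → (2.000,5.214)–(1.309,5.000)
cell (2,3): code 0010 → (2.000,3.286)–(2.719,4.000)
cell (2,4): code 0011 → (2.719,4.000)–(2.321,5.000)
cell (2,5): code 0001 → (2.321,5.000)–(2.000,5.214)
total: 8 segments, chained into 1 closed loop(s), length Σ = 5.805177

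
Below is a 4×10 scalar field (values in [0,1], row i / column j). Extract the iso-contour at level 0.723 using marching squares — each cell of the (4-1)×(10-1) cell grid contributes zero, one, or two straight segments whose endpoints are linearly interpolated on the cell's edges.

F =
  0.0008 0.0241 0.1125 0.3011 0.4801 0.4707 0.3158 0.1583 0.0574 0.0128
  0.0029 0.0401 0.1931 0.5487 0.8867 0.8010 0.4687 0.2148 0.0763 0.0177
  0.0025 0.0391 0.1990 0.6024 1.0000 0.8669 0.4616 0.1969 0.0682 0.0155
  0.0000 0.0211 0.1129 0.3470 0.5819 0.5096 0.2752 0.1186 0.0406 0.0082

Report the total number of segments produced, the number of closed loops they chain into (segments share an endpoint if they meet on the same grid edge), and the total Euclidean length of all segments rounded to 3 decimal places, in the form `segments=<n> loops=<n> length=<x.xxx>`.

cell (0,3): code 0100 → (0.597,4.000)–(1.000,3.516)
cell (0,4): code 1100 → (0.764,5.000)–(0.597,4.000)
cell (0,5): code 1000 → (1.000,5.235)–(0.764,5.000)
cell (1,3): code 0110 → (1.000,3.516)–(2.000,3.303)
cell (1,5): code 1001 → (2.000,5.355)–(1.000,5.235)
cell (2,3): code 0010 → (2.000,3.303)–(2.663,4.000)
cell (2,4): code 0011 → (2.663,4.000)–(2.403,5.000)
cell (2,5): code 0001 → (2.403,5.000)–(2.000,5.355)
total: 8 segments, chained into 1 closed loop(s), length Σ = 6.537534

segments=8 loops=1 length=6.538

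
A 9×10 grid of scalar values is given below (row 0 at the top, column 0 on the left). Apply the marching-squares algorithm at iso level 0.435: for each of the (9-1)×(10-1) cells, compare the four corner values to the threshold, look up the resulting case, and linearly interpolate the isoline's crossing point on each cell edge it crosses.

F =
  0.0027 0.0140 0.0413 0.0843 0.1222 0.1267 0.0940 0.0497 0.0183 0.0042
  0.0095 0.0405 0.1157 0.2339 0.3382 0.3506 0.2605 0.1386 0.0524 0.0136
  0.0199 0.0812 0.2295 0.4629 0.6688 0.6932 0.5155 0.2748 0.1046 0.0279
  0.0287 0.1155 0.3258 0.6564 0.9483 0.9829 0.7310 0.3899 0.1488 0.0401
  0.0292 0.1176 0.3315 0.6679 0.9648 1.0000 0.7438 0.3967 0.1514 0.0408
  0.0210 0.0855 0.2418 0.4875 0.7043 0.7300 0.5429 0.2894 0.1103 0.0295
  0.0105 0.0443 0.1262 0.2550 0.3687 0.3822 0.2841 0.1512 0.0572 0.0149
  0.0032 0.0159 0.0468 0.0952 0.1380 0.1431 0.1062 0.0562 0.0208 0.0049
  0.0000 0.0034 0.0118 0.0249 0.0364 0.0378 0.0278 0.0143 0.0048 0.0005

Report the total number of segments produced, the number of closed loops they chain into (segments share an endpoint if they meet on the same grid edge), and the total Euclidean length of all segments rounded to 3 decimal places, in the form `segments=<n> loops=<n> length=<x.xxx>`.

segments=16 loops=1 length=14.519

cell (1,2): code 0100 → (1.878,3.000)–(2.000,2.880)
cell (1,3): code 1100 → (1.293,4.000)–(1.878,3.000)
cell (1,4): code 1100 → (1.246,5.000)–(1.293,4.000)
cell (1,5): code 1100 → (1.684,6.000)–(1.246,5.000)
cell (1,6): code 1000 → (2.000,6.334)–(1.684,6.000)
cell (2,2): code 0110 → (2.000,2.880)–(3.000,2.330)
cell (2,6): code 1001 → (3.000,6.868)–(2.000,6.334)
cell (3,2): code 0110 → (3.000,2.330)–(4.000,2.308)
cell (3,6): code 1001 → (4.000,6.890)–(3.000,6.868)
cell (4,2): code 0110 → (4.000,2.308)–(5.000,2.786)
cell (4,6): code 1001 → (5.000,6.426)–(4.000,6.890)
cell (5,2): code 0010 → (5.000,2.786)–(5.226,3.000)
cell (5,3): code 0011 → (5.226,3.000)–(5.802,4.000)
cell (5,4): code 0011 → (5.802,4.000)–(5.848,5.000)
cell (5,5): code 0011 → (5.848,5.000)–(5.417,6.000)
cell (5,6): code 0001 → (5.417,6.000)–(5.000,6.426)
total: 16 segments, chained into 1 closed loop(s), length Σ = 14.519448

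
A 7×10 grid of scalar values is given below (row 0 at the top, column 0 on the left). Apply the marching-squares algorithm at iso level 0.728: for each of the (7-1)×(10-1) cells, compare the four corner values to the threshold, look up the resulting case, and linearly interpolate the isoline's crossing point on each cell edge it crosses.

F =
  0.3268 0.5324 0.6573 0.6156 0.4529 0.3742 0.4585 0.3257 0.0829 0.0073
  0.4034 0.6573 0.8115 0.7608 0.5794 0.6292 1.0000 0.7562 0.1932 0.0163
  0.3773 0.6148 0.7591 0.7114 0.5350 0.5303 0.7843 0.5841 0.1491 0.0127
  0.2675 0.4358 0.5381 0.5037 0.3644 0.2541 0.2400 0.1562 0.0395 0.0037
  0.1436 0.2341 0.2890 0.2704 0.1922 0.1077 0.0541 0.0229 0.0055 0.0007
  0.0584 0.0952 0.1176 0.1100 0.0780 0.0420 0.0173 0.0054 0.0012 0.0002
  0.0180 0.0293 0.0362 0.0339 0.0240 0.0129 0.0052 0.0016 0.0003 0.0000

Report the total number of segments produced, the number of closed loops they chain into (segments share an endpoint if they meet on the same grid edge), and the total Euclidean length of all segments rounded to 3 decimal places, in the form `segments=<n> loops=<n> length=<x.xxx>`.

cell (0,1): code 0100 → (0.458,2.000)–(1.000,1.458)
cell (0,2): code 1100 → (0.774,3.000)–(0.458,2.000)
cell (0,3): code 1000 → (1.000,3.181)–(0.774,3.000)
cell (0,5): code 0100 → (0.498,6.000)–(1.000,5.266)
cell (0,6): code 1100 → (0.934,7.000)–(0.498,6.000)
cell (0,7): code 1000 → (1.000,7.050)–(0.934,7.000)
cell (1,1): code 0110 → (1.000,1.458)–(2.000,1.784)
cell (1,2): code 1011 → (2.000,2.652)–(1.664,3.000)
cell (1,3): code 0001 → (1.664,3.000)–(1.000,3.181)
cell (1,5): code 0110 → (1.000,5.266)–(2.000,5.778)
cell (1,6): code 1011 → (2.000,6.281)–(1.164,7.000)
cell (1,7): code 0001 → (1.164,7.000)–(1.000,7.050)
cell (2,1): code 0010 → (2.000,1.784)–(2.141,2.000)
cell (2,2): code 0001 → (2.141,2.000)–(2.000,2.652)
cell (2,5): code 0010 → (2.000,5.778)–(2.103,6.000)
cell (2,6): code 0001 → (2.103,6.000)–(2.000,6.281)
total: 16 segments, chained into 2 closed loop(s), length Σ = 10.256236

segments=16 loops=2 length=10.256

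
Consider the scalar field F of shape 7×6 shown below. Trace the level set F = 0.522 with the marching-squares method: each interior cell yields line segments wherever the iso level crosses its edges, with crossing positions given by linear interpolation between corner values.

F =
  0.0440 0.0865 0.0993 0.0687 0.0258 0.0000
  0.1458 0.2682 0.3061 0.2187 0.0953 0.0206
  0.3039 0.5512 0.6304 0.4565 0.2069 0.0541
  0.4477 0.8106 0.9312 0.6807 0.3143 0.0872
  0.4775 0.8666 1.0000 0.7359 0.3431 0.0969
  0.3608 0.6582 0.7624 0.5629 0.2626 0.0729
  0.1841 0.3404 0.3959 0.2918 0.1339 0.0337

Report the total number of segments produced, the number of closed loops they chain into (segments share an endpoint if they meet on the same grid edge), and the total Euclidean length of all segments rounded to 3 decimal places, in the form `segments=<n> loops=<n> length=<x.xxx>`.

segments=14 loops=1 length=11.559

cell (1,0): code 0100 → (1.897,1.000)–(2.000,0.882)
cell (1,1): code 1100 → (1.666,2.000)–(1.897,1.000)
cell (1,2): code 1000 → (2.000,2.623)–(1.666,2.000)
cell (2,0): code 0110 → (2.000,0.882)–(3.000,0.205)
cell (2,2): code 1101 → (2.292,3.000)–(2.000,2.623)
cell (2,3): code 1000 → (3.000,3.433)–(2.292,3.000)
cell (3,0): code 0110 → (3.000,0.205)–(4.000,0.114)
cell (3,3): code 1001 → (4.000,3.545)–(3.000,3.433)
cell (4,0): code 0110 → (4.000,0.114)–(5.000,0.542)
cell (4,3): code 1001 → (5.000,3.136)–(4.000,3.545)
cell (5,0): code 0010 → (5.000,0.542)–(5.429,1.000)
cell (5,1): code 0011 → (5.429,1.000)–(5.656,2.000)
cell (5,2): code 0011 → (5.656,2.000)–(5.151,3.000)
cell (5,3): code 0001 → (5.151,3.000)–(5.000,3.136)
total: 14 segments, chained into 1 closed loop(s), length Σ = 11.559055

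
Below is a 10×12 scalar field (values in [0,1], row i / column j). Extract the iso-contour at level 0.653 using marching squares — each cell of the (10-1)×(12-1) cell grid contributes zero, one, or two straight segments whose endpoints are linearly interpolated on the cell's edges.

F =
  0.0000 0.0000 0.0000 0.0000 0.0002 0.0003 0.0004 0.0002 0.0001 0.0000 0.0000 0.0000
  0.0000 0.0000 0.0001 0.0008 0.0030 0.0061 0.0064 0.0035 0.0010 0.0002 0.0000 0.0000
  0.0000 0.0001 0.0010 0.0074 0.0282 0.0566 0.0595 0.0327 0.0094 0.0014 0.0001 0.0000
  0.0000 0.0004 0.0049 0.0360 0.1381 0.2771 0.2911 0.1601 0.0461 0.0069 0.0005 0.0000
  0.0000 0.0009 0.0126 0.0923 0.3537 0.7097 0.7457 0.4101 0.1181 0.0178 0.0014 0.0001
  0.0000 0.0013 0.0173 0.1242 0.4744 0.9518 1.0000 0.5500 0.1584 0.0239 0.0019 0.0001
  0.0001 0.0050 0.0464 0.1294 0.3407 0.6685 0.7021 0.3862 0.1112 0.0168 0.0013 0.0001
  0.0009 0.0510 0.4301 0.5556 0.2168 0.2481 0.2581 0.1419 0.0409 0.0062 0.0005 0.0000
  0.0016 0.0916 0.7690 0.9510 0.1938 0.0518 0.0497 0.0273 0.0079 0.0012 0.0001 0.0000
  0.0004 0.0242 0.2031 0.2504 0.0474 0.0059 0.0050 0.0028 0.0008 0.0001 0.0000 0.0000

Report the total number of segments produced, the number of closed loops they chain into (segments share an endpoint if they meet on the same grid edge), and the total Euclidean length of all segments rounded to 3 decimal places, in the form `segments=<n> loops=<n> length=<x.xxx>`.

cell (3,4): code 0100 → (3.869,5.000)–(4.000,4.841)
cell (3,5): code 1100 → (3.796,6.000)–(3.869,5.000)
cell (3,6): code 1000 → (4.000,6.276)–(3.796,6.000)
cell (4,4): code 0110 → (4.000,4.841)–(5.000,4.374)
cell (4,6): code 1001 → (5.000,6.771)–(4.000,6.276)
cell (5,4): code 0110 → (5.000,4.374)–(6.000,4.953)
cell (5,6): code 1001 → (6.000,6.155)–(5.000,6.771)
cell (6,4): code 0010 → (6.000,4.953)–(6.037,5.000)
cell (6,5): code 0011 → (6.037,5.000)–(6.111,6.000)
cell (6,6): code 0001 → (6.111,6.000)–(6.000,6.155)
cell (7,1): code 0100 → (7.658,2.000)–(8.000,1.829)
cell (7,2): code 1100 → (7.246,3.000)–(7.658,2.000)
cell (7,3): code 1000 → (8.000,3.394)–(7.246,3.000)
cell (8,1): code 0010 → (8.000,1.829)–(8.205,2.000)
cell (8,2): code 0011 → (8.205,2.000)–(8.425,3.000)
cell (8,3): code 0001 → (8.425,3.000)–(8.000,3.394)
total: 16 segments, chained into 2 closed loop(s), length Σ = 11.539473

segments=16 loops=2 length=11.539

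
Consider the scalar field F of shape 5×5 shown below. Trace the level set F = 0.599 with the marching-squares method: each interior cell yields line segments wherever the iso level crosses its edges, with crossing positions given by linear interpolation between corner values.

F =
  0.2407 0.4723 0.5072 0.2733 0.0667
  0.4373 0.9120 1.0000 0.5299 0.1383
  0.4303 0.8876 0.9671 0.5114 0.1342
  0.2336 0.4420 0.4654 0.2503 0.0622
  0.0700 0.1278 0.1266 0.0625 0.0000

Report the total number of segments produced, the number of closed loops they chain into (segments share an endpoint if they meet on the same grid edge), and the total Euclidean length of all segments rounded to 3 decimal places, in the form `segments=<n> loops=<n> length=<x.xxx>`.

segments=8 loops=1 length=8.155

cell (0,0): code 0100 → (0.288,1.000)–(1.000,0.341)
cell (0,1): code 1100 → (0.186,2.000)–(0.288,1.000)
cell (0,2): code 1000 → (1.000,2.853)–(0.186,2.000)
cell (1,0): code 0110 → (1.000,0.341)–(2.000,0.369)
cell (1,2): code 1001 → (2.000,2.808)–(1.000,2.853)
cell (2,0): code 0010 → (2.000,0.369)–(2.648,1.000)
cell (2,1): code 0011 → (2.648,1.000)–(2.734,2.000)
cell (2,2): code 0001 → (2.734,2.000)–(2.000,2.808)
total: 8 segments, chained into 1 closed loop(s), length Σ = 8.155019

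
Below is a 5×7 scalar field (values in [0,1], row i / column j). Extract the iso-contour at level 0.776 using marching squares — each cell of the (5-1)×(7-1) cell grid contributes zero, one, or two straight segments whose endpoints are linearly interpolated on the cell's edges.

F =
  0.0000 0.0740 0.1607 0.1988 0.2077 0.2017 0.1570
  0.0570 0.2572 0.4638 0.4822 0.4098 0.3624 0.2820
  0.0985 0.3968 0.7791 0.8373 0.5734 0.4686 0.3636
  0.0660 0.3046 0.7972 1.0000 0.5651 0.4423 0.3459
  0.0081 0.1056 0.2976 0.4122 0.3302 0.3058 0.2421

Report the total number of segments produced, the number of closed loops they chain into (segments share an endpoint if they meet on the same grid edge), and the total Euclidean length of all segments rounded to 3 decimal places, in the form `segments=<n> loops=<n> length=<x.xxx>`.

cell (1,1): code 0100 → (1.990,2.000)–(2.000,1.992)
cell (1,2): code 1100 → (1.827,3.000)–(1.990,2.000)
cell (1,3): code 1000 → (2.000,3.232)–(1.827,3.000)
cell (2,1): code 0110 → (2.000,1.992)–(3.000,1.957)
cell (2,3): code 1001 → (3.000,3.515)–(2.000,3.232)
cell (3,1): code 0010 → (3.000,1.957)–(3.042,2.000)
cell (3,2): code 0011 → (3.042,2.000)–(3.381,3.000)
cell (3,3): code 0001 → (3.381,3.000)–(3.000,3.515)
total: 8 segments, chained into 1 closed loop(s), length Σ = 5.112074

segments=8 loops=1 length=5.112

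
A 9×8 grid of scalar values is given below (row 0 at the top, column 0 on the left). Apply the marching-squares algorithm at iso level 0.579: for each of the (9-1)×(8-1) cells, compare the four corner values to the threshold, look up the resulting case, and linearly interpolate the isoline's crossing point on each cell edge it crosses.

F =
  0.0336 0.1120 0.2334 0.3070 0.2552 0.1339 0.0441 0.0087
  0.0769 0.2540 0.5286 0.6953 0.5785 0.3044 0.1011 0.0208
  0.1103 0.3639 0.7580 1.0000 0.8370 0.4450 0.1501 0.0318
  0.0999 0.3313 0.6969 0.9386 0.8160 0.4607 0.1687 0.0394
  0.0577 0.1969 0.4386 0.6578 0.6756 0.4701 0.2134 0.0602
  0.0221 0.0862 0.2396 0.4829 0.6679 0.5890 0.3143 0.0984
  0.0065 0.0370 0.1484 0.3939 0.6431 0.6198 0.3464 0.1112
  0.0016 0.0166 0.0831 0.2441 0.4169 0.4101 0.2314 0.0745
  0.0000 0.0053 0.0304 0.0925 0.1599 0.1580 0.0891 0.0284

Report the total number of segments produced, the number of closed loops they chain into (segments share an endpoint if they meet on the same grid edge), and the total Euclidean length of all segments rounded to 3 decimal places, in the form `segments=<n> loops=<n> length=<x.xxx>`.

cell (0,2): code 0100 → (0.700,3.000)–(1.000,2.302)
cell (0,3): code 1000 → (1.000,3.996)–(0.700,3.000)
cell (1,1): code 0100 → (1.220,2.000)–(2.000,1.546)
cell (1,2): code 1110 → (1.000,2.302)–(1.220,2.000)
cell (1,3): code 1101 → (1.002,4.000)–(1.000,3.996)
cell (1,4): code 1000 → (2.000,4.658)–(1.002,4.000)
cell (2,1): code 0110 → (2.000,1.546)–(3.000,1.678)
cell (2,4): code 1001 → (3.000,4.667)–(2.000,4.658)
cell (3,1): code 0010 → (3.000,1.678)–(3.456,2.000)
cell (3,2): code 0111 → (3.456,2.000)–(4.000,2.641)
cell (3,4): code 1001 → (4.000,4.470)–(3.000,4.667)
cell (4,2): code 0010 → (4.000,2.641)–(4.451,3.000)
cell (4,3): code 0111 → (4.451,3.000)–(5.000,3.519)
cell (4,4): code 1101 → (4.916,5.000)–(4.000,4.470)
cell (4,5): code 1000 → (5.000,5.036)–(4.916,5.000)
cell (5,3): code 0110 → (5.000,3.519)–(6.000,3.743)
cell (5,5): code 1001 → (6.000,5.149)–(5.000,5.036)
cell (6,3): code 0010 → (6.000,3.743)–(6.283,4.000)
cell (6,4): code 0011 → (6.283,4.000)–(6.195,5.000)
cell (6,5): code 0001 → (6.195,5.000)–(6.000,5.149)
total: 20 segments, chained into 1 closed loop(s), length Σ = 14.847832

segments=20 loops=1 length=14.848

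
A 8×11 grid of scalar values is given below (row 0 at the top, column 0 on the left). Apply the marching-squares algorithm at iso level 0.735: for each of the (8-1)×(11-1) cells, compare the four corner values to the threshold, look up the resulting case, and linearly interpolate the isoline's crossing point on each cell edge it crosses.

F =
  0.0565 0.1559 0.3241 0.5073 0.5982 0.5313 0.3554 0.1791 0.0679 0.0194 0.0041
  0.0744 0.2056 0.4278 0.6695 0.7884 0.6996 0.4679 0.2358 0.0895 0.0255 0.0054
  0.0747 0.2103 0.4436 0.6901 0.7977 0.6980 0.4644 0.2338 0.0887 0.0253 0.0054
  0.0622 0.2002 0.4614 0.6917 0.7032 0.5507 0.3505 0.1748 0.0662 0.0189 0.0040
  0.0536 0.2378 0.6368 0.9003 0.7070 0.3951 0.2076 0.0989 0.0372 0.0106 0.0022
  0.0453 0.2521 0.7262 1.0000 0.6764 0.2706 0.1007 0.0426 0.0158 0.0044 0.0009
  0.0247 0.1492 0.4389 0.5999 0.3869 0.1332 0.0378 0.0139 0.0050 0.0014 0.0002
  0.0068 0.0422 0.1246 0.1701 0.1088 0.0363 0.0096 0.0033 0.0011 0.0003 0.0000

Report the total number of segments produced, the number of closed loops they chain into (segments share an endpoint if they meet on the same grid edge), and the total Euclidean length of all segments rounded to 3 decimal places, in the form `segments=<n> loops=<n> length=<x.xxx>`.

cell (0,3): code 0100 → (0.719,4.000)–(1.000,3.551)
cell (0,4): code 1000 → (1.000,4.601)–(0.719,4.000)
cell (1,3): code 0110 → (1.000,3.551)–(2.000,3.417)
cell (1,4): code 1001 → (2.000,4.629)–(1.000,4.601)
cell (2,3): code 0010 → (2.000,3.417)–(2.663,4.000)
cell (2,4): code 0001 → (2.663,4.000)–(2.000,4.629)
cell (3,2): code 0100 → (3.208,3.000)–(4.000,2.373)
cell (3,3): code 1000 → (4.000,3.855)–(3.208,3.000)
cell (4,2): code 0110 → (4.000,2.373)–(5.000,2.032)
cell (4,3): code 1001 → (5.000,3.819)–(4.000,3.855)
cell (5,2): code 0010 → (5.000,2.032)–(5.662,3.000)
cell (5,3): code 0001 → (5.662,3.000)–(5.000,3.819)
total: 12 segments, chained into 2 closed loop(s), length Σ = 11.459414

segments=12 loops=2 length=11.459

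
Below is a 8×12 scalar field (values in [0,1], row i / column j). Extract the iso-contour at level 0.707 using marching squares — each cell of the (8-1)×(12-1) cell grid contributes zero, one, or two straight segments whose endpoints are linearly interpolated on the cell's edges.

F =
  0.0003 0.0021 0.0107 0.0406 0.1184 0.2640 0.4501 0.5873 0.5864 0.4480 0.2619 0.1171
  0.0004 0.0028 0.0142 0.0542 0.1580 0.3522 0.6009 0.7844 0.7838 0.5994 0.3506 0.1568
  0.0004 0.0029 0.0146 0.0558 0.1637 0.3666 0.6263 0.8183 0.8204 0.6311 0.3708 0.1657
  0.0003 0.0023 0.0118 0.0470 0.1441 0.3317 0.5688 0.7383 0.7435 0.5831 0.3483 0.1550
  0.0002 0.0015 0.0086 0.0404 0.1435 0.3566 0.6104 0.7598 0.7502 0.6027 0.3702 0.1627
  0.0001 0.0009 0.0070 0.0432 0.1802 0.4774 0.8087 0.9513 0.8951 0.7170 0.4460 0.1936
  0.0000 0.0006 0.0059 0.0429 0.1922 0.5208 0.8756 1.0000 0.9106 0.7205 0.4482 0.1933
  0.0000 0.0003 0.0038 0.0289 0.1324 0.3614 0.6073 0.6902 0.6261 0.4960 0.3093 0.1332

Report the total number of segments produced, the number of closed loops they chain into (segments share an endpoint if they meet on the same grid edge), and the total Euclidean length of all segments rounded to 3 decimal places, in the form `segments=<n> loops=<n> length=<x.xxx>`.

segments=20 loops=1 length=17.141

cell (0,6): code 0100 → (0.607,7.000)–(1.000,6.578)
cell (0,7): code 1100 → (0.611,8.000)–(0.607,7.000)
cell (0,8): code 1000 → (1.000,8.416)–(0.611,8.000)
cell (1,6): code 0110 → (1.000,6.578)–(2.000,6.420)
cell (1,8): code 1001 → (2.000,8.599)–(1.000,8.416)
cell (2,6): code 0110 → (2.000,6.420)–(3.000,6.815)
cell (2,8): code 1001 → (3.000,8.228)–(2.000,8.599)
cell (3,6): code 0110 → (3.000,6.815)–(4.000,6.647)
cell (3,8): code 1001 → (4.000,8.293)–(3.000,8.228)
cell (4,5): code 0100 → (4.487,6.000)–(5.000,5.693)
cell (4,6): code 1110 → (4.000,6.647)–(4.487,6.000)
cell (4,8): code 1101 → (4.913,9.000)–(4.000,8.293)
cell (4,9): code 1000 → (5.000,9.037)–(4.913,9.000)
cell (5,5): code 0110 → (5.000,5.693)–(6.000,5.525)
cell (5,9): code 1001 → (6.000,9.050)–(5.000,9.037)
cell (6,5): code 0010 → (6.000,5.525)–(6.628,6.000)
cell (6,6): code 0011 → (6.628,6.000)–(6.946,7.000)
cell (6,7): code 0011 → (6.946,7.000)–(6.716,8.000)
cell (6,8): code 0011 → (6.716,8.000)–(6.060,9.000)
cell (6,9): code 0001 → (6.060,9.000)–(6.000,9.050)
total: 20 segments, chained into 1 closed loop(s), length Σ = 17.140941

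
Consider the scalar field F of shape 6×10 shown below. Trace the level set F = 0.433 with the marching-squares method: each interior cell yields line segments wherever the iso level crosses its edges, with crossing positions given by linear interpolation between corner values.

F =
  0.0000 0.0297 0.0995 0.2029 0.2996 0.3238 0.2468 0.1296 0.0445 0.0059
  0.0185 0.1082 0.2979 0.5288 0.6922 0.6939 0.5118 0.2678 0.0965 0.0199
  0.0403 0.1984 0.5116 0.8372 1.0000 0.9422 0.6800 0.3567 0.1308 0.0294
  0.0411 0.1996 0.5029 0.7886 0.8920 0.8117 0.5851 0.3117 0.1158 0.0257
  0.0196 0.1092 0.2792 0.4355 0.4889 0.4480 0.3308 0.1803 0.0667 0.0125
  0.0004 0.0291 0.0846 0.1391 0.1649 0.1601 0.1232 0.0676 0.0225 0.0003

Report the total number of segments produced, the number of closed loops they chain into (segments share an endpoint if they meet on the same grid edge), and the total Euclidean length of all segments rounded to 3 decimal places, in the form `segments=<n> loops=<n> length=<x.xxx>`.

cell (0,2): code 0100 → (0.706,3.000)–(1.000,2.585)
cell (0,3): code 1100 → (0.340,4.000)–(0.706,3.000)
cell (0,4): code 1100 → (0.295,5.000)–(0.340,4.000)
cell (0,5): code 1100 → (0.703,6.000)–(0.295,5.000)
cell (0,6): code 1000 → (1.000,6.323)–(0.703,6.000)
cell (1,1): code 0100 → (1.632,2.000)–(2.000,1.749)
cell (1,2): code 1110 → (1.000,2.585)–(1.632,2.000)
cell (1,6): code 1001 → (2.000,6.764)–(1.000,6.323)
cell (2,1): code 0110 → (2.000,1.749)–(3.000,1.770)
cell (2,6): code 1001 → (3.000,6.556)–(2.000,6.764)
cell (3,1): code 0010 → (3.000,1.770)–(3.312,2.000)
cell (3,2): code 0111 → (3.312,2.000)–(4.000,2.984)
cell (3,5): code 1011 → (4.000,5.128)–(3.598,6.000)
cell (3,6): code 0001 → (3.598,6.000)–(3.000,6.556)
cell (4,2): code 0010 → (4.000,2.984)–(4.008,3.000)
cell (4,3): code 0011 → (4.008,3.000)–(4.173,4.000)
cell (4,4): code 0011 → (4.173,4.000)–(4.052,5.000)
cell (4,5): code 0001 → (4.052,5.000)–(4.000,5.128)
total: 18 segments, chained into 1 closed loop(s), length Σ = 14.057017

segments=18 loops=1 length=14.057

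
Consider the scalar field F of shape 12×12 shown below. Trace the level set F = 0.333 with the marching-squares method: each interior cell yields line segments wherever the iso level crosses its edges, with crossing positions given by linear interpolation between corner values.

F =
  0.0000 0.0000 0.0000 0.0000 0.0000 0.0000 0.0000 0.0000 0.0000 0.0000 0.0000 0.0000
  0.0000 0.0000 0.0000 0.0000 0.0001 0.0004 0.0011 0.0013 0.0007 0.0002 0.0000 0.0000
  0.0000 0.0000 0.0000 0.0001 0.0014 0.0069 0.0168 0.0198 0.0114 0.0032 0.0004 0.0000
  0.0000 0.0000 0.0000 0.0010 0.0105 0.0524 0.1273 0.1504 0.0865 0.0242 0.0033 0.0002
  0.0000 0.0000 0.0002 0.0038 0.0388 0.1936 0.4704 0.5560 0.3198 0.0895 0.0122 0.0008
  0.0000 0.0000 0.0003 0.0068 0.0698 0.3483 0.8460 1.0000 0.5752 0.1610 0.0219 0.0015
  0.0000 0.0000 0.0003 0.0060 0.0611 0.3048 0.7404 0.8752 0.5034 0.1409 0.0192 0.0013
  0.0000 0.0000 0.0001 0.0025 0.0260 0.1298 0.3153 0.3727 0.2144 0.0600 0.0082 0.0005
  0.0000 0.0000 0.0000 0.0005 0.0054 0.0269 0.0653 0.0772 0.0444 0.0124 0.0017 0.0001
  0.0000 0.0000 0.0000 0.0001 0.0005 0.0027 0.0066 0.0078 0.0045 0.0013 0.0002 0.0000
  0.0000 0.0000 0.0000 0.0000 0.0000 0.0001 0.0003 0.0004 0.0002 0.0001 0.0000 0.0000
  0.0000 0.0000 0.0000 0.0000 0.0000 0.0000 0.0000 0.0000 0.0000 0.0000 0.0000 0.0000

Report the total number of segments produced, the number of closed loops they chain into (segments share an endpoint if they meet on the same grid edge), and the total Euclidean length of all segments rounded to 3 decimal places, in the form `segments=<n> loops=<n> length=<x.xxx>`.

segments=16 loops=1 length=11.339

cell (3,5): code 0100 → (3.600,6.000)–(4.000,5.504)
cell (3,6): code 1100 → (3.450,7.000)–(3.600,6.000)
cell (3,7): code 1000 → (4.000,7.944)–(3.450,7.000)
cell (4,4): code 0100 → (4.901,5.000)–(5.000,4.945)
cell (4,5): code 1110 → (4.000,5.504)–(4.901,5.000)
cell (4,7): code 1101 → (4.052,8.000)–(4.000,7.944)
cell (4,8): code 1000 → (5.000,8.585)–(4.052,8.000)
cell (5,4): code 0010 → (5.000,4.945)–(5.352,5.000)
cell (5,5): code 0111 → (5.352,5.000)–(6.000,5.065)
cell (5,8): code 1001 → (6.000,8.470)–(5.000,8.585)
cell (6,5): code 0010 → (6.000,5.065)–(6.958,6.000)
cell (6,6): code 0111 → (6.958,6.000)–(7.000,6.308)
cell (6,7): code 1011 → (7.000,7.251)–(6.590,8.000)
cell (6,8): code 0001 → (6.590,8.000)–(6.000,8.470)
cell (7,6): code 0010 → (7.000,6.308)–(7.134,7.000)
cell (7,7): code 0001 → (7.134,7.000)–(7.000,7.251)
total: 16 segments, chained into 1 closed loop(s), length Σ = 11.338733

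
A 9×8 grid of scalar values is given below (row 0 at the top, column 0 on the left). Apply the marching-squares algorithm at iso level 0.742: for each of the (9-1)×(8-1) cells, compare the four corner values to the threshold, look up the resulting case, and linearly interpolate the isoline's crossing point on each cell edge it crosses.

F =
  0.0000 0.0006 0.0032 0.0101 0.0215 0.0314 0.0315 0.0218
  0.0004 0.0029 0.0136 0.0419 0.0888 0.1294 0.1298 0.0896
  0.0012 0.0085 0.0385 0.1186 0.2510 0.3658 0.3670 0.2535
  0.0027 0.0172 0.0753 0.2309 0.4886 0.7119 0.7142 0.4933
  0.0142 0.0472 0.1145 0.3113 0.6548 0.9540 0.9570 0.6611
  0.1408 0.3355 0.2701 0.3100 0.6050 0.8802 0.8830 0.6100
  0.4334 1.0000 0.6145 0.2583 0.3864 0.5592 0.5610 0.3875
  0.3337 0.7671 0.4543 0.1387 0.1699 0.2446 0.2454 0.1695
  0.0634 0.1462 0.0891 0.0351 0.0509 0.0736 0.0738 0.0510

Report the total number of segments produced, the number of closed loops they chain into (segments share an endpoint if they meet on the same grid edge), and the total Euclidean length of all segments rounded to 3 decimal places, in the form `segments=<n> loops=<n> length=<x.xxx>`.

segments=14 loops=2 length=11.423

cell (3,4): code 0100 → (3.124,5.000)–(4.000,4.291)
cell (3,5): code 1100 → (3.114,6.000)–(3.124,5.000)
cell (3,6): code 1000 → (4.000,6.727)–(3.114,6.000)
cell (4,4): code 0110 → (4.000,4.291)–(5.000,4.498)
cell (4,6): code 1001 → (5.000,6.516)–(4.000,6.727)
cell (5,0): code 0100 → (5.612,1.000)–(6.000,0.545)
cell (5,1): code 1000 → (6.000,1.669)–(5.612,1.000)
cell (5,4): code 0010 → (5.000,4.498)–(5.431,5.000)
cell (5,5): code 0011 → (5.431,5.000)–(5.438,6.000)
cell (5,6): code 0001 → (5.438,6.000)–(5.000,6.516)
cell (6,0): code 0110 → (6.000,0.545)–(7.000,0.942)
cell (6,1): code 1001 → (7.000,1.080)–(6.000,1.669)
cell (7,0): code 0010 → (7.000,0.942)–(7.040,1.000)
cell (7,1): code 0001 → (7.040,1.000)–(7.000,1.080)
total: 14 segments, chained into 2 closed loop(s), length Σ = 11.422738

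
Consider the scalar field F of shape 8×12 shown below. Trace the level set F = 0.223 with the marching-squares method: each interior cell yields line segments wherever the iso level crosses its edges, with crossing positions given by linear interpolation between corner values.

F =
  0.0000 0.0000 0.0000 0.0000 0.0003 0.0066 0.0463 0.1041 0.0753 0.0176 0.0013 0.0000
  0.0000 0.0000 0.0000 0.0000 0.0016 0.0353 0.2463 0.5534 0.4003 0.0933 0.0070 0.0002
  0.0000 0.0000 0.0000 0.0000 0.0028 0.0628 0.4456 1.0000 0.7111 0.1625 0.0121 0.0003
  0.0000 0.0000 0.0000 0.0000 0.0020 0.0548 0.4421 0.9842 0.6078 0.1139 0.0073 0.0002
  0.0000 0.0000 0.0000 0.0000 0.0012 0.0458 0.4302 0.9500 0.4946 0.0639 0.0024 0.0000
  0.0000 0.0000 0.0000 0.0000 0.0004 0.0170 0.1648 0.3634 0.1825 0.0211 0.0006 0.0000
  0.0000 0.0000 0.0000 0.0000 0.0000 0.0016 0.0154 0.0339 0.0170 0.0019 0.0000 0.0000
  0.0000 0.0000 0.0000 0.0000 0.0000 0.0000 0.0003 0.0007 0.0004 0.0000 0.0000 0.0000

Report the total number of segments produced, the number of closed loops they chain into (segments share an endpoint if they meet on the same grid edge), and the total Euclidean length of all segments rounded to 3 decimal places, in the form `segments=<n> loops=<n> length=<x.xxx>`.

segments=16 loops=1 length=13.678

cell (0,5): code 0100 → (0.884,6.000)–(1.000,5.890)
cell (0,6): code 1100 → (0.265,7.000)–(0.884,6.000)
cell (0,7): code 1100 → (0.454,8.000)–(0.265,7.000)
cell (0,8): code 1000 → (1.000,8.578)–(0.454,8.000)
cell (1,5): code 0110 → (1.000,5.890)–(2.000,5.418)
cell (1,8): code 1001 → (2.000,8.890)–(1.000,8.578)
cell (2,5): code 0110 → (2.000,5.418)–(3.000,5.434)
cell (2,8): code 1001 → (3.000,8.779)–(2.000,8.890)
cell (3,5): code 0110 → (3.000,5.434)–(4.000,5.461)
cell (3,8): code 1001 → (4.000,8.631)–(3.000,8.779)
cell (4,5): code 0010 → (4.000,5.461)–(4.781,6.000)
cell (4,6): code 0111 → (4.781,6.000)–(5.000,6.293)
cell (4,7): code 1011 → (5.000,7.776)–(4.870,8.000)
cell (4,8): code 0001 → (4.870,8.000)–(4.000,8.631)
cell (5,6): code 0010 → (5.000,6.293)–(5.426,7.000)
cell (5,7): code 0001 → (5.426,7.000)–(5.000,7.776)
total: 16 segments, chained into 1 closed loop(s), length Σ = 13.678396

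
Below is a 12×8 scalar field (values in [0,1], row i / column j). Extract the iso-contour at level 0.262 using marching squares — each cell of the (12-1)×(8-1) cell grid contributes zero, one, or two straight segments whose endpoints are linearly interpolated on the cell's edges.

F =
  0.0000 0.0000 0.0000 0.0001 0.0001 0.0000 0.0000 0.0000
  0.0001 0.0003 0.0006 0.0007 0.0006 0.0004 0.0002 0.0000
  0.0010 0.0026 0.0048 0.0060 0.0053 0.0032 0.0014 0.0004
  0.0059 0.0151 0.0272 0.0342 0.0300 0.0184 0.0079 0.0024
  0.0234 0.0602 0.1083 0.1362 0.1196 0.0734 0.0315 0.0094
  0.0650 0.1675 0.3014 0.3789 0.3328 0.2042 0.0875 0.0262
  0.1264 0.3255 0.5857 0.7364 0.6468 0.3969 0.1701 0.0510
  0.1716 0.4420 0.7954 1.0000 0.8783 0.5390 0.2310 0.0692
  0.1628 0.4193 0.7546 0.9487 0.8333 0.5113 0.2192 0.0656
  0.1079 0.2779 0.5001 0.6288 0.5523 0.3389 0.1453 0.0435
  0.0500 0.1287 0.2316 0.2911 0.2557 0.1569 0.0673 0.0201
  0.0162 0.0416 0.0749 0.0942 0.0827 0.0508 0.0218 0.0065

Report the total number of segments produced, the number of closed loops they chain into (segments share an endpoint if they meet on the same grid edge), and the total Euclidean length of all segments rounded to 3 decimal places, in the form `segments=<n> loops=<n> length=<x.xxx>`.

segments=22 loops=1 length=17.462

cell (4,1): code 0100 → (4.796,2.000)–(5.000,1.706)
cell (4,2): code 1100 → (4.518,3.000)–(4.796,2.000)
cell (4,3): code 1100 → (4.668,4.000)–(4.518,3.000)
cell (4,4): code 1000 → (5.000,4.551)–(4.668,4.000)
cell (5,0): code 0100 → (5.598,1.000)–(6.000,0.681)
cell (5,1): code 1110 → (5.000,1.706)–(5.598,1.000)
cell (5,4): code 1101 → (5.300,5.000)–(5.000,4.551)
cell (5,5): code 1000 → (6.000,5.595)–(5.300,5.000)
cell (6,0): code 0110 → (6.000,0.681)–(7.000,0.334)
cell (6,5): code 1001 → (7.000,5.899)–(6.000,5.595)
cell (7,0): code 0110 → (7.000,0.334)–(8.000,0.387)
cell (7,5): code 1001 → (8.000,5.853)–(7.000,5.899)
cell (8,0): code 0110 → (8.000,0.387)–(9.000,0.906)
cell (8,5): code 1001 → (9.000,5.397)–(8.000,5.853)
cell (9,0): code 0010 → (9.000,0.906)–(9.107,1.000)
cell (9,1): code 0011 → (9.107,1.000)–(9.887,2.000)
cell (9,2): code 0111 → (9.887,2.000)–(10.000,2.511)
cell (9,3): code 1011 → (10.000,3.822)–(9.979,4.000)
cell (9,4): code 0011 → (9.979,4.000)–(9.423,5.000)
cell (9,5): code 0001 → (9.423,5.000)–(9.000,5.397)
cell (10,2): code 0010 → (10.000,2.511)–(10.148,3.000)
cell (10,3): code 0001 → (10.148,3.000)–(10.000,3.822)
total: 22 segments, chained into 1 closed loop(s), length Σ = 17.462483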